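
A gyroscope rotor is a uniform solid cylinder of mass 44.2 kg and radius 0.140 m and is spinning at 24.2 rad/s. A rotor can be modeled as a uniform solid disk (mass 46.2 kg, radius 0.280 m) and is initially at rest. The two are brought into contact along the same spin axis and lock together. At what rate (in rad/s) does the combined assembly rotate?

|ω_f| ≈ 4.67 rad/s

No external torque acts about the common axis, so total angular momentum is conserved.
Moments of inertia: I_A = ½(44.2)(0.140)² = 0.4332 kg·m²; I_B = ½(46.2)(0.280)² = 1.811 kg·m².
Taking A's sense as positive: L = (0.4332)(24.2) = 10.48 kg·m²·rad/s.
Combined I = 0.4332 + 1.811 = 2.244 kg·m².
ω_f = L / I = 10.48 / 2.244 = 4.671 rad/s.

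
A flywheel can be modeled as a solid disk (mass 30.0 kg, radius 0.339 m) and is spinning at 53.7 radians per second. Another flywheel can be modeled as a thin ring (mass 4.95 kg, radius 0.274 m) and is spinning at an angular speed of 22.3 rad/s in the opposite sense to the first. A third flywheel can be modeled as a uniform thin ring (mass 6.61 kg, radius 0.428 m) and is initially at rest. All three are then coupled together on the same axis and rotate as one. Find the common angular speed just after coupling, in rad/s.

The coupling torques are internal; angular momentum about the shared axis is conserved.
Moments of inertia: I_A = ½(30.0)(0.339)² = 1.724 kg·m²; I_B = (4.95)(0.274)² = 0.3716 kg·m²; I_C = (6.61)(0.428)² = 1.211 kg·m².
Taking A's sense as positive: L = (1.724)(53.7) − (0.3716)(22.3) = 84.28 kg·m²·rad/s.
Combined I = 1.724 + 0.3716 + 1.211 = 3.306 kg·m².
ω_f = L / I = 84.28 / 3.306 = 25.49 rad/s.

|ω_f| ≈ 25.5 rad/s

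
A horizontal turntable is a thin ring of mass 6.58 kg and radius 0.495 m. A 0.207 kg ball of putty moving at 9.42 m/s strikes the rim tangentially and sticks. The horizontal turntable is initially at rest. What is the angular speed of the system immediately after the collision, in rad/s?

|ω_f| ≈ 0.580 rad/s

The axle reaction passes through the axle and exerts no torque about it; angular momentum about the axle is conserved through the impact.
I_p = (6.58)(0.495)² = 1.612 kg·m². Taking the sense of the ball of putty's angular momentum as positive, L_{ball} = m v R = (0.207)(9.42)(0.495) = 0.9652 kg·m²/s.
L_i = 0 + 0.9652 = 0.9652 kg·m²/s.
After sticking, I_f = I_p + m R² = 1.612 + (0.207)(0.495)² = 1.663 kg·m².
ω_f = L_i / I_f = 0.9652 / 1.663 = 0.5804 rad/s.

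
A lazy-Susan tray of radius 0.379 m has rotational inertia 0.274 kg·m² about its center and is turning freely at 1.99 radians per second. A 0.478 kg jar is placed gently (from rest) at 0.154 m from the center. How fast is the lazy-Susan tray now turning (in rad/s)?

ω_f ≈ 1.91 rad/s

The added mass arrives with no angular momentum about the center, and any external torque about the center is negligible, so the system's angular momentum is conserved.
Added inertia Σmr² = (0.478)(0.154)² = 0.01134 kg·m²; I_f = 0.2740 + 0.01134 = 0.2853 kg·m².
ω_f = I_p ω_i / I_f = (0.2740)(1.99) / 0.2853 = 1.911 rad/s.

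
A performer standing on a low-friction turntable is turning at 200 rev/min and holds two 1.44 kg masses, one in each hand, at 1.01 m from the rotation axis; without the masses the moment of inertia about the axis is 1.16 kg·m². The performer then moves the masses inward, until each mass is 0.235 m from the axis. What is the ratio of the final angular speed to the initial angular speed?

ω₂/ω₁ ≈ 3.11

With no external torque about the axis, L is conserved: I₁ω₁ = I₂ω₂.
I₁ = 1.16 + 2(1.44)(1.01)² = 4.098 kg·m²; I₂ = 1.16 + 2(1.44)(0.235)² = 1.319 kg·m².
ω₂/ω₁ = I₁/I₂ = 4.098 / 1.319 = 3.107.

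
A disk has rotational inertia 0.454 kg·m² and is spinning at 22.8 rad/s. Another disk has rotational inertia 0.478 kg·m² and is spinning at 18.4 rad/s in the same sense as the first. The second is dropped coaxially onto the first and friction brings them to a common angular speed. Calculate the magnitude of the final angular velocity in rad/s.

The coupling torques are internal; angular momentum about the shared axis is conserved.
Taking A's sense as positive: L = (0.4540)(22.8) + (0.4780)(18.4) = 19.15 kg·m²·rad/s.
Combined I = 0.4540 + 0.4780 = 0.9320 kg·m².
ω_f = L / I = 19.15 / 0.9320 = 20.54 rad/s.

|ω_f| ≈ 20.5 rad/s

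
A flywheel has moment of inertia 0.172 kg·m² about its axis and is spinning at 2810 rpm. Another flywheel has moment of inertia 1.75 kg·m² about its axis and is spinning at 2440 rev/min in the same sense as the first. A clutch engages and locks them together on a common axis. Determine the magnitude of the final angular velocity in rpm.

No external torque acts about the common axis, so total angular momentum is conserved.
Taking A's sense as positive: L = (0.1720)(2810) + (1.750)(2440) = 4753 kg·m²·rpm.
Combined I = 0.1720 + 1.750 = 1.922 kg·m².
ω_f = L / I = 4753 / 1.922 = 2473 rpm.

|ω_f| ≈ 2470 rpm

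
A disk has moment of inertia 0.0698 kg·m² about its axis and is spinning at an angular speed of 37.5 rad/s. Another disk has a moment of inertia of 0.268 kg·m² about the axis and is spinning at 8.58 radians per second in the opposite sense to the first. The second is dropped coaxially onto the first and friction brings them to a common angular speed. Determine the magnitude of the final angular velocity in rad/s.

No external torque acts about the common axis, so total angular momentum is conserved.
Taking A's sense as positive: L = (0.06980)(37.5) − (0.2680)(8.58) = 0.3181 kg·m²·rad/s.
Combined I = 0.06980 + 0.2680 = 0.3378 kg·m².
ω_f = L / I = 0.3181 / 0.3378 = 0.9416 rad/s.

|ω_f| ≈ 0.942 rad/s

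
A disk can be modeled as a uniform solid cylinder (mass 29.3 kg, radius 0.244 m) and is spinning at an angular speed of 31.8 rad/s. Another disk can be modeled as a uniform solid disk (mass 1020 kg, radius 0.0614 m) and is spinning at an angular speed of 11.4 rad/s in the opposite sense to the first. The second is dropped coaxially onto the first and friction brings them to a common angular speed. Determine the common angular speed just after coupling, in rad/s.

The coupling torques are internal; angular momentum about the shared axis is conserved.
Moments of inertia: I_A = ½(29.3)(0.244)² = 0.8722 kg·m²; I_B = ½(1020)(0.0614)² = 1.923 kg·m².
Taking A's sense as positive: L = (0.8722)(31.8) − (1.923)(11.4) = 5.817 kg·m²·rad/s.
Combined I = 0.8722 + 1.923 = 2.795 kg·m².
ω_f = L / I = 5.817 / 2.795 = 2.081 rad/s.

|ω_f| ≈ 2.08 rad/s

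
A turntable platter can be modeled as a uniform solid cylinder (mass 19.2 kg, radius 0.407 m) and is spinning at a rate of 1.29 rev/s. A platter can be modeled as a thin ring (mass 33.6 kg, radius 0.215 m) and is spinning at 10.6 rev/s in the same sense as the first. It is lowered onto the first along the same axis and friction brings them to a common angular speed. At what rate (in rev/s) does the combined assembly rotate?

The coupling torques are internal; angular momentum about the shared axis is conserved.
Moments of inertia: I_A = ½(19.2)(0.407)² = 1.590 kg·m²; I_B = (33.6)(0.215)² = 1.553 kg·m².
Taking A's sense as positive: L = (1.590)(1.29) + (1.553)(10.6) = 18.51 kg·m²·rev/s.
Combined I = 1.590 + 1.553 = 3.143 kg·m².
ω_f = L / I = 18.51 / 3.143 = 5.890 rev/s.

|ω_f| ≈ 5.89 rev/s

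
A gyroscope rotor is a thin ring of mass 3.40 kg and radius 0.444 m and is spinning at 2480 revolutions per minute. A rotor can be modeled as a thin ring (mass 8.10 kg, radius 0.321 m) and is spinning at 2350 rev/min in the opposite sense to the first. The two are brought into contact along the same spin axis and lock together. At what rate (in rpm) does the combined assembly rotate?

No external torque acts about the common axis, so total angular momentum is conserved.
Moments of inertia: I_A = (3.40)(0.444)² = 0.6703 kg·m²; I_B = (8.10)(0.321)² = 0.8346 kg·m².
Taking A's sense as positive: L = (0.6703)(2480) − (0.8346)(2350) = -299.1 kg·m²·rpm.
Combined I = 0.6703 + 0.8346 = 1.505 kg·m².
ω_f = L / I = -299.1 / 1.505 = -198.8 rpm.

|ω_f| ≈ 199 rpm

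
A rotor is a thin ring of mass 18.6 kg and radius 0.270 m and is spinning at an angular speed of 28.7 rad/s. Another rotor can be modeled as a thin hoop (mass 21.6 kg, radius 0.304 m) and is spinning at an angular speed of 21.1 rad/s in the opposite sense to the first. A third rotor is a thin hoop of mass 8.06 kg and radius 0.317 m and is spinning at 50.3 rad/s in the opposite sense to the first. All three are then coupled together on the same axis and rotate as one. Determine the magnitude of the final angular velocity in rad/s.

The coupling torques are internal; angular momentum about the shared axis is conserved.
Moments of inertia: I_A = (18.6)(0.270)² = 1.356 kg·m²; I_B = (21.6)(0.304)² = 1.996 kg·m²; I_C = (8.06)(0.317)² = 0.8099 kg·m².
Taking A's sense as positive: L = (1.356)(28.7) − (1.996)(21.1) − (0.8099)(50.3) = -43.94 kg·m²·rad/s.
Combined I = 1.356 + 1.996 + 0.8099 = 4.162 kg·m².
ω_f = L / I = -43.94 / 4.162 = -10.56 rad/s.

|ω_f| ≈ 10.6 rad/s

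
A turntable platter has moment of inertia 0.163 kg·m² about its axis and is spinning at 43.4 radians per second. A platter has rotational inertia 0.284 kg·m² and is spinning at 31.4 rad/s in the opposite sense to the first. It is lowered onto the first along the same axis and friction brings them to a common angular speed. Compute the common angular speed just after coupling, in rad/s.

|ω_f| ≈ 4.12 rad/s

No external torque acts about the common axis, so total angular momentum is conserved.
Taking A's sense as positive: L = (0.1630)(43.4) − (0.2840)(31.4) = -1.843 kg·m²·rad/s.
Combined I = 0.1630 + 0.2840 = 0.4470 kg·m².
ω_f = L / I = -1.843 / 0.4470 = -4.124 rad/s.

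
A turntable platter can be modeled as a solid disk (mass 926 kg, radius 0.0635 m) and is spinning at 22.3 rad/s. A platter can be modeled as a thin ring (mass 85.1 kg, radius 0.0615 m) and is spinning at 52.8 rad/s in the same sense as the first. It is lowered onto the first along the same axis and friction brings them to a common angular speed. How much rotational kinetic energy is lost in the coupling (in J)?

ΔKE lost ≈ 128 J

The coupling torques are internal; angular momentum about the shared axis is conserved.
Moments of inertia: I_A = ½(926)(0.0635)² = 1.867 kg·m²; I_B = (85.1)(0.0615)² = 0.3219 kg·m².
Taking A's sense as positive: L = (1.867)(22.3) + (0.3219)(52.8) = 58.63 kg·m²·rad/s.
Combined I = 1.867 + 0.3219 = 2.189 kg·m².
ω_f = L / I = 58.63 / 2.189 = 26.79 rad/s.
KE_i = ½ΣIω² = 912.9 J; KE_f = ½(2.189)(26.79)² = 785.2 J.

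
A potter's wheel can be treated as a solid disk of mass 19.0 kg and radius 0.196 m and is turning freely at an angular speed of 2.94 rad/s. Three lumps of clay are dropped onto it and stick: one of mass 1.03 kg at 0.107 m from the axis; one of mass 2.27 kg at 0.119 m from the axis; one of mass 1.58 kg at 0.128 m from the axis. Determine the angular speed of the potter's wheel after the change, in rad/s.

No external torque acts about the axis; L_before = L_after.
I_p = ½(19.0)(0.196)² = 0.3650 kg·m².
Added inertia Σmr² = (1.03)(0.107)² + (2.27)(0.119)² + (1.58)(0.128)² = 0.06982 kg·m²; I_f = 0.3650 + 0.06982 = 0.4348 kg·m².
ω_f = I_p ω_i / I_f = (0.3650)(2.94) / 0.4348 = 2.468 rad/s.

ω_f ≈ 2.47 rad/s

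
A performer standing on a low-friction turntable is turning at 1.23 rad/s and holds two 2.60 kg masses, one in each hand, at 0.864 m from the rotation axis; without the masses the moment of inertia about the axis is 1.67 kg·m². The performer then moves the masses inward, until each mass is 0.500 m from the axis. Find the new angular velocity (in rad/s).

ω₂ ≈ 2.30 rad/s

With no external torque about the axis, L is conserved: I₁ω₁ = I₂ω₂.
I₁ = 1.67 + 2(2.60)(0.864)² = 5.552 kg·m²; I₂ = 1.67 + 2(2.60)(0.500)² = 2.970 kg·m².
ω₂ = I₁ω₁ / I₂ = (5.552)(1.23 rad/s) / (2.970) = 2.299 rad/s.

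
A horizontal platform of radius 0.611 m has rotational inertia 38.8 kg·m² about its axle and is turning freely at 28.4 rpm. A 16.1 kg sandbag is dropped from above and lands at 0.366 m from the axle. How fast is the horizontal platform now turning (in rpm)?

ω_f ≈ 26.9 rpm

No external torque acts about the axle; L_before = L_after.
Added inertia Σmr² = (16.1)(0.366)² = 2.157 kg·m²; I_f = 38.80 + 2.157 = 40.96 kg·m².
ω_f = I_p ω_i / I_f = (38.80)(28.4) / 40.96 = 26.90 rpm.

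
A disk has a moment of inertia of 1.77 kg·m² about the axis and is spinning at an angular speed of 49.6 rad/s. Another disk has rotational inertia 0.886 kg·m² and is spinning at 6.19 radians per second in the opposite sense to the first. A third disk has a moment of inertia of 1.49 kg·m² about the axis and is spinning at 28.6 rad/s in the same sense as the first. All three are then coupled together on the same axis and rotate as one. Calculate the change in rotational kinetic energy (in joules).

ΔKE ≈ -922 J

The coupling torques are internal; angular momentum about the shared axis is conserved.
Taking A's sense as positive: L = (1.770)(49.6) − (0.8860)(6.19) + (1.490)(28.6) = 124.9 kg·m²·rad/s.
Combined I = 1.770 + 0.8860 + 1.490 = 4.146 kg·m².
ω_f = L / I = 124.9 / 4.146 = 30.13 rad/s.
KE_i = ½ΣIω² = 2804 J; KE_f = ½(4.146)(30.13)² = 1882 J.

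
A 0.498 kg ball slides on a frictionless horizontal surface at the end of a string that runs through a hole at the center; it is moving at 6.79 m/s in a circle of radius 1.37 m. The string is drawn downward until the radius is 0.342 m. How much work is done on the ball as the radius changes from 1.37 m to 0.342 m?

Central (radial) force ⇒ zero torque about the center ⇒ m v r is constant.
v₂ = v₁ r₁ / r₂ = (6.79)(1.37) / (0.342) = 27.20 m/s.
W = ΔKE = ½m(v₂² − v₁²) = 172.7 J.

W ≈ 173 J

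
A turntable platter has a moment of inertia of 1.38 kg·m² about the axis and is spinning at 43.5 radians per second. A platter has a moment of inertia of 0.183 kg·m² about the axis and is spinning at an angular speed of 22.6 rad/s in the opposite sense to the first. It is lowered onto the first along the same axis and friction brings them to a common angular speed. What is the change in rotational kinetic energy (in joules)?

The coupling torques are internal; angular momentum about the shared axis is conserved.
Taking A's sense as positive: L = (1.380)(43.5) − (0.1830)(22.6) = 55.89 kg·m²·rad/s.
Combined I = 1.380 + 0.1830 = 1.563 kg·m².
ω_f = L / I = 55.89 / 1.563 = 35.76 rad/s.
KE_i = ½ΣIω² = 1352 J; KE_f = ½(1.563)(35.76)² = 999.4 J.

ΔKE ≈ -353 J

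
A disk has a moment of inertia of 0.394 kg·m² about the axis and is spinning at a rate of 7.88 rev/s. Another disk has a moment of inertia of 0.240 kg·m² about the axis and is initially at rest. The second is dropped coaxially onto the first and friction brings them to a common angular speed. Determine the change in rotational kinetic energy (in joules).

ΔKE ≈ -183 J

The coupling torques are internal; angular momentum about the shared axis is conserved.
Taking A's sense as positive: L = (0.3940)(7.88) = 3.105 kg·m²·rev/s.
Combined I = 0.3940 + 0.2400 = 0.6340 kg·m².
ω_f = L / I = 3.105 / 0.6340 = 4.897 rev/s.
KE_i = ½ΣIω² = 482.9 J; KE_f = ½(0.6340)(30.77)² = 300.1 J.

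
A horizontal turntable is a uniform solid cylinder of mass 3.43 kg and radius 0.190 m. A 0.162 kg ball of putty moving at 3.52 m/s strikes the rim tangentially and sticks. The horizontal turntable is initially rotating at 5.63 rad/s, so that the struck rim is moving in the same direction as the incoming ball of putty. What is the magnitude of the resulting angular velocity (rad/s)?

About the axle the impulsive forces during the collision are internal, so angular momentum about that axis is conserved.
I_p = ½(3.43)(0.190)² = 0.06191 kg·m². Taking the sense of the ball of putty's angular momentum as positive, L_{ball} = m v R = (0.162)(3.52)(0.190) = 0.1083 kg·m²/s.
L_i = +I_p ω_p + m v R = +(0.06191)(5.63) + 0.1083 = 0.4569 kg·m²/s.
After sticking, I_f = I_p + m R² = 0.06191 + (0.162)(0.190)² = 0.06776 kg·m².
ω_f = L_i / I_f = 0.4569 / 0.06776 = 6.743 rad/s.

|ω_f| ≈ 6.74 rad/s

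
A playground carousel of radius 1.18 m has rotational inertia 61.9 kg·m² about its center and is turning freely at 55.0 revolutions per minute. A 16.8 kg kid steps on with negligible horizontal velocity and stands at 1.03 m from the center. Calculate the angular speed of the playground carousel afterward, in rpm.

The added mass arrives with no angular momentum about the center, and any external torque about the center is negligible, so the system's angular momentum is conserved.
Added inertia Σmr² = (16.8)(1.03)² = 17.82 kg·m²; I_f = 61.90 + 17.82 = 79.72 kg·m².
ω_f = I_p ω_i / I_f = (61.90)(55.0) / 79.72 = 42.70 rpm.

ω_f ≈ 42.7 rpm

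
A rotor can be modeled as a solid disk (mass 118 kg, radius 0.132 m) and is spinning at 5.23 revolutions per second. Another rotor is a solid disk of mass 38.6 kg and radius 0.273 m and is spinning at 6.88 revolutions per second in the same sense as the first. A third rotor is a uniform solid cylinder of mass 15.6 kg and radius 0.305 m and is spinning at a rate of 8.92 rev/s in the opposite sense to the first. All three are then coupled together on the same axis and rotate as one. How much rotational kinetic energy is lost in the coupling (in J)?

The coupling torques are internal; angular momentum about the shared axis is conserved.
Moments of inertia: I_A = ½(118)(0.132)² = 1.028 kg·m²; I_B = ½(38.6)(0.273)² = 1.438 kg·m²; I_C = ½(15.6)(0.305)² = 0.7256 kg·m².
Taking A's sense as positive: L = (1.028)(5.23) + (1.438)(6.88) − (0.7256)(8.92) = 8.800 kg·m²·rev/s.
Combined I = 1.028 + 1.438 + 0.7256 = 3.192 kg·m².
ω_f = L / I = 8.800 / 3.192 = 2.757 rev/s.
KE_i = ½ΣIω² = 3039 J; KE_f = ½(3.192)(17.32)² = 478.9 J.

ΔKE lost ≈ 2560 J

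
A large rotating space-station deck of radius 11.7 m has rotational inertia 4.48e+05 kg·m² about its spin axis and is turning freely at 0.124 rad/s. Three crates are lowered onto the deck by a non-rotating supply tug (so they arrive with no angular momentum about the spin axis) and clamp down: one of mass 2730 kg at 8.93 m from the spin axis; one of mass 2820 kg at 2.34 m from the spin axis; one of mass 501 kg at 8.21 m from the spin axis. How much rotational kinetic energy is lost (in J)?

energy lost ≈ 1290 J

The added mass arrives with no angular momentum about the spin axis, and any external torque about the spin axis is negligible, so the system's angular momentum is conserved.
Added inertia Σmr² = (2730)(8.93)² + (2820)(2.34)² + (501)(8.21)² = 2.669e+05 kg·m²; I_f = 4.480e+05 + 2.669e+05 = 7.149e+05 kg·m².
ω_f = I_p ω_i / I_f = (4.480e+05)(0.124) / 7.149e+05 = 0.07770 rad/s.
KE_i = ½(4.480e+05)(0.1240 rad/s)² = 3444 J; KE_f = ½(7.149e+05)(0.07770)² = 2158 J.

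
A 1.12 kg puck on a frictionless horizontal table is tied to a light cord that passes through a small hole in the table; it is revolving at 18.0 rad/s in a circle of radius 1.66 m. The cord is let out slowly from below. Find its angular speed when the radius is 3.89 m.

ω₂ ≈ 3.28 rad/s

The constraining force is radial, so m r² ω about the center is conserved.
ω₂ = ω₁ (r₁/r₂)² = (18.0)(1.66/3.89)² = 3.278 rad/s.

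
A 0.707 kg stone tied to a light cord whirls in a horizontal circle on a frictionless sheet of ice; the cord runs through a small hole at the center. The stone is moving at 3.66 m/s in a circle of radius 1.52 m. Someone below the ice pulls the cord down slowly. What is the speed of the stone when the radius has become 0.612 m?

The only horizontal force on the mass is along the cord (radial), so it exerts no torque about the hole and angular momentum m v r is conserved.
v₂ = v₁ r₁ / r₂ = (3.66)(1.52) / (0.612) = 9.090 m/s.

v₂ ≈ 9.09 m/s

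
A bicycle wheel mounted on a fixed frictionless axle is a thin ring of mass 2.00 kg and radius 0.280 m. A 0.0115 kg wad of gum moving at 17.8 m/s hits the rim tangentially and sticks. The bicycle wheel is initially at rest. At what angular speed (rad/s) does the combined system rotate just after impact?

About the axle the impulsive forces during the collision are internal, so angular momentum about that axis is conserved.
I_p = (2.00)(0.280)² = 0.1568 kg·m². Taking the sense of the wad of gum's angular momentum as positive, L_{wad} = m v R = (0.0115)(17.8)(0.280) = 0.05732 kg·m²/s.
L_i = 0 + 0.05732 = 0.05732 kg·m²/s.
After sticking, I_f = I_p + m R² = 0.1568 + (0.0115)(0.280)² = 0.1577 kg·m².
ω_f = L_i / I_f = 0.05732 / 0.1577 = 0.3634 rad/s.

|ω_f| ≈ 0.363 rad/s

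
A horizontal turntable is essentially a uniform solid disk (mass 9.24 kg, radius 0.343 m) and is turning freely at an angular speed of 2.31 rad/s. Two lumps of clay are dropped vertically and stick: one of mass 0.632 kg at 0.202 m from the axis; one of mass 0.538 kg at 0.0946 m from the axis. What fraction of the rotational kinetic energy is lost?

fraction ≈ 0.0533

The added mass arrives with no angular momentum about the axis, and any external torque about the axis is negligible, so the system's angular momentum is conserved.
I_p = ½(9.24)(0.343)² = 0.5435 kg·m².
Added inertia Σmr² = (0.632)(0.202)² + (0.538)(0.0946)² = 0.03060 kg·m²; I_f = 0.5435 + 0.03060 = 0.5741 kg·m².
ω_f = I_p ω_i / I_f = (0.5435)(2.31) / 0.5741 = 2.187 rad/s.
KE_i = ½(0.5435)(2.310 rad/s)² = 1.450 J; KE_f = ½(0.5741)(2.187)² = 1.373 J.
Fraction lost = 0.05330.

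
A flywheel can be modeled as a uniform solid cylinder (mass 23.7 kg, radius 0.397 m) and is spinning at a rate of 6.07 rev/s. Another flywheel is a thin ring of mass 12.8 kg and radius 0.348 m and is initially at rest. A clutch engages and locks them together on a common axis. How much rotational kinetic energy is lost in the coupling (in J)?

The coupling torques are internal; angular momentum about the shared axis is conserved.
Moments of inertia: I_A = ½(23.7)(0.397)² = 1.868 kg·m²; I_B = (12.8)(0.348)² = 1.550 kg·m².
Taking A's sense as positive: L = (1.868)(6.07) = 11.34 kg·m²·rev/s.
Combined I = 1.868 + 1.550 = 3.418 kg·m².
ω_f = L / I = 11.34 / 3.418 = 3.317 rev/s.
KE_i = ½ΣIω² = 1358 J; KE_f = ½(3.418)(20.84)² = 742.3 J.

ΔKE lost ≈ 616 J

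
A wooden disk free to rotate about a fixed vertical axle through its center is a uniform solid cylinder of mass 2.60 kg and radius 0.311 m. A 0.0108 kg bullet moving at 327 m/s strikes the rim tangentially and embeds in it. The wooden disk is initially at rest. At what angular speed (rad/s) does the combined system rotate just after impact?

The axle reaction passes through the axle and exerts no torque about it; angular momentum about the axle is conserved through the impact.
I_p = ½(2.60)(0.311)² = 0.1257 kg·m². Taking the sense of the bullet's angular momentum as positive, L_{bullet} = m v R = (0.0108)(327)(0.311) = 1.098 kg·m²/s.
L_i = 0 + 1.098 = 1.098 kg·m²/s.
After sticking, I_f = I_p + m R² = 0.1257 + (0.0108)(0.311)² = 0.1268 kg·m².
ω_f = L_i / I_f = 1.098 / 0.1268 = 8.663 rad/s.

|ω_f| ≈ 8.66 rad/s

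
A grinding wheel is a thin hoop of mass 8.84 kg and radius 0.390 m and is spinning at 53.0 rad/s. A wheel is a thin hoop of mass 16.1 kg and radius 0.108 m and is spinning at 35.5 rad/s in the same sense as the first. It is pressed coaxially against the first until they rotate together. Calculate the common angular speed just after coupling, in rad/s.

No external torque acts about the common axis, so total angular momentum is conserved.
Moments of inertia: I_A = (8.84)(0.390)² = 1.345 kg·m²; I_B = (16.1)(0.108)² = 0.1878 kg·m².
Taking A's sense as positive: L = (1.345)(53.0) + (0.1878)(35.5) = 77.93 kg·m²·rad/s.
Combined I = 1.345 + 0.1878 = 1.532 kg·m².
ω_f = L / I = 77.93 / 1.532 = 50.86 rad/s.

|ω_f| ≈ 50.9 rad/s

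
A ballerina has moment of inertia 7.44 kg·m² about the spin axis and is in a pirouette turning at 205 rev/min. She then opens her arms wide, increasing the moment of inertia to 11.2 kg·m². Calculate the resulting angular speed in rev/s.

No external torque acts about the spin axis, so angular momentum is conserved.
ω₂ = I₁ω₁ / I₂ = (7.440)(205 rpm) / (11.20) = 136.2 rpm = 2.270 rev/s.

ω₂ ≈ 2.27 rev/s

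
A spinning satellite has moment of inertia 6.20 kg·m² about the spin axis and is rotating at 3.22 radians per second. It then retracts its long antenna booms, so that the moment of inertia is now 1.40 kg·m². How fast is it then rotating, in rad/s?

ω₂ ≈ 14.3 rad/s

With no external torque about the axis, L is conserved: I₁ω₁ = I₂ω₂.
ω₂ = I₁ω₁ / I₂ = (6.200)(3.22 rad/s) / (1.400) = 14.26 rad/s.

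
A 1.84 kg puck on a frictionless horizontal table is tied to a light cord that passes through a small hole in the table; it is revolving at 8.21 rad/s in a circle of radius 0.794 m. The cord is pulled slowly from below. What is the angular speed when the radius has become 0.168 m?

ω₂ ≈ 183 rad/s

No torque about the axis ⇒ m r₁² ω₁ = m r₂² ω₂.
ω₂ = ω₁ (r₁/r₂)² = (8.21)(0.794/0.168)² = 183.4 rad/s.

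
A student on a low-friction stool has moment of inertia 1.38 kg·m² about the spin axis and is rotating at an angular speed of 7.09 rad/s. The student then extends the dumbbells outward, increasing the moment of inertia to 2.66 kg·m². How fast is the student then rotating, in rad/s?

ω₂ ≈ 3.68 rad/s

Angular momentum about the spin axis is conserved since the torque about it is zero.
ω₂ = I₁ω₁ / I₂ = (1.380)(7.09 rad/s) / (2.660) = 3.678 rad/s.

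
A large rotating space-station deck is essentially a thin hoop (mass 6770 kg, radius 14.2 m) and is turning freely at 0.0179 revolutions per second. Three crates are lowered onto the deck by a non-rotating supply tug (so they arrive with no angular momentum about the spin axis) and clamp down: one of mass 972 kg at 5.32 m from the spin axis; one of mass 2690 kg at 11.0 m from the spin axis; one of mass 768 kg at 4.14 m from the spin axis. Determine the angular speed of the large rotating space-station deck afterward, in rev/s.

No external torque acts about the spin axis; L_before = L_after.
I_p = (6770)(14.2)² = 1.365e+06 kg·m².
Added inertia Σmr² = (972)(5.32)² + (2690)(11.0)² + (768)(4.14)² = 3.662e+05 kg·m²; I_f = 1.365e+06 + 3.662e+05 = 1.731e+06 kg·m².
ω_f = I_p ω_i / I_f = (1.365e+06)(0.0179) / 1.731e+06 = 0.01411 rev/s.

ω_f ≈ 0.0141 rev/s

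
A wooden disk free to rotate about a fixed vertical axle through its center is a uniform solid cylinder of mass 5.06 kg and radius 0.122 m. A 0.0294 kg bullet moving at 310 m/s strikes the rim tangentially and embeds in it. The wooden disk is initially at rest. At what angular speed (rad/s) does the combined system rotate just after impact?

|ω_f| ≈ 29.2 rad/s

The axle reaction passes through the axle and exerts no torque about it; angular momentum about the axle is conserved through the impact.
I_p = ½(5.06)(0.122)² = 0.03766 kg·m². Taking the sense of the bullet's angular momentum as positive, L_{bullet} = m v R = (0.0294)(310)(0.122) = 1.112 kg·m²/s.
L_i = 0 + 1.112 = 1.112 kg·m²/s.
After sticking, I_f = I_p + m R² = 0.03766 + (0.0294)(0.122)² = 0.03809 kg·m².
ω_f = L_i / I_f = 1.112 / 0.03809 = 29.19 rad/s.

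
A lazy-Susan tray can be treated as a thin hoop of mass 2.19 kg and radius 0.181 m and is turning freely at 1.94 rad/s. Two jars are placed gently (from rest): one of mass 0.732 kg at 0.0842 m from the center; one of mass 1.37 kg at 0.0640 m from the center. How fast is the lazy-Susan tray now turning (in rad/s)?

ω_f ≈ 1.69 rad/s

No external torque acts about the center; L_before = L_after.
I_p = (2.19)(0.181)² = 0.07175 kg·m².
Added inertia Σmr² = (0.732)(0.0842)² + (1.37)(0.0640)² = 0.01080 kg·m²; I_f = 0.07175 + 0.01080 = 0.08255 kg·m².
ω_f = I_p ω_i / I_f = (0.07175)(1.94) / 0.08255 = 1.686 rad/s.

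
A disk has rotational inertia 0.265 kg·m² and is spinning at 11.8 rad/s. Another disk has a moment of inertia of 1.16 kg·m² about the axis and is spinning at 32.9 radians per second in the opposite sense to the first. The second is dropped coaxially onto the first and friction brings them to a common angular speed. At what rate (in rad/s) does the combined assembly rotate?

The coupling torques are internal; angular momentum about the shared axis is conserved.
Taking A's sense as positive: L = (0.2650)(11.8) − (1.160)(32.9) = -35.04 kg·m²·rad/s.
Combined I = 0.2650 + 1.160 = 1.425 kg·m².
ω_f = L / I = -35.04 / 1.425 = -24.59 rad/s.

|ω_f| ≈ 24.6 rad/s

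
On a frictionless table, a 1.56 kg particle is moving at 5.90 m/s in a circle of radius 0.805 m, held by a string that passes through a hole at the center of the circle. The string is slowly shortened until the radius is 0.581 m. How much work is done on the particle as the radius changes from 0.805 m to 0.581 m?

W ≈ 25.0 J

Central (radial) force ⇒ zero torque about the center ⇒ m v r is constant.
v₂ = v₁ r₁ / r₂ = (5.90)(0.805) / (0.581) = 8.175 m/s.
W = ΔKE = ½m(v₂² − v₁²) = 24.97 J.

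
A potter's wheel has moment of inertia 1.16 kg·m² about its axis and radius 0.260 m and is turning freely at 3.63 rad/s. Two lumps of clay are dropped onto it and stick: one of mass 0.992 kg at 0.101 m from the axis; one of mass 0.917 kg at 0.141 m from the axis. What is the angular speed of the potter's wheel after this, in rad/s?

ω_f ≈ 3.54 rad/s

No external torque acts about the axis; L_before = L_after.
Added inertia Σmr² = (0.992)(0.101)² + (0.917)(0.141)² = 0.02835 kg·m²; I_f = 1.160 + 0.02835 = 1.188 kg·m².
ω_f = I_p ω_i / I_f = (1.160)(3.63) / 1.188 = 3.543 rad/s.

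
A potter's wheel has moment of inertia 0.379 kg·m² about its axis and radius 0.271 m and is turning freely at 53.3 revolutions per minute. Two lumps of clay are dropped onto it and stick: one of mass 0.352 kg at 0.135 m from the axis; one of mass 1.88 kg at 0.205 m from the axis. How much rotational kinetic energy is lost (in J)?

No external torque acts about the axis; L_before = L_after.
Added inertia Σmr² = (0.352)(0.135)² + (1.88)(0.205)² = 0.08542 kg·m²; I_f = 0.3790 + 0.08542 = 0.4644 kg·m².
ω_f = I_p ω_i / I_f = (0.3790)(53.3) / 0.4644 = 43.50 rpm.
KE_i = ½(0.3790)(5.582 rad/s)² = 5.904 J; KE_f = ½(0.4644)(4.555)² = 4.818 J.

energy lost ≈ 1.09 J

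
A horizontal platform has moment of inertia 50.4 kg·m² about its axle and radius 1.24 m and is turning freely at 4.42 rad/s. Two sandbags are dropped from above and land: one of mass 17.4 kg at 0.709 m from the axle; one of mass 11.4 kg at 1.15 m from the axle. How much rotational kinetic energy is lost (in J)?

No external torque acts about the axle; L_before = L_after.
Added inertia Σmr² = (17.4)(0.709)² + (11.4)(1.15)² = 23.82 kg·m²; I_f = 50.40 + 23.82 = 74.22 kg·m².
ω_f = I_p ω_i / I_f = (50.40)(4.42) / 74.22 = 3.001 rad/s.
KE_i = ½(50.40)(4.420 rad/s)² = 492.3 J; KE_f = ½(74.22)(3.001)² = 334.3 J.

energy lost ≈ 158 J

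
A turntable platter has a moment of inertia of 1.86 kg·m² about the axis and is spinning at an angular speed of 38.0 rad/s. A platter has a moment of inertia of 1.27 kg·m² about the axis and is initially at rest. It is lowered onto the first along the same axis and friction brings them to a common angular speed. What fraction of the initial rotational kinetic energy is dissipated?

fraction ≈ 0.406

The coupling torques are internal; angular momentum about the shared axis is conserved.
Taking A's sense as positive: L = (1.860)(38.0) = 70.68 kg·m²·rad/s.
Combined I = 1.860 + 1.270 = 3.130 kg·m².
ω_f = L / I = 70.68 / 3.130 = 22.58 rad/s.
KE_i = ½ΣIω² = 1343 J; KE_f = ½(3.130)(22.58)² = 798.0 J.
Fraction dissipated = (KE_i − KE_f)/KE_i = 0.4058.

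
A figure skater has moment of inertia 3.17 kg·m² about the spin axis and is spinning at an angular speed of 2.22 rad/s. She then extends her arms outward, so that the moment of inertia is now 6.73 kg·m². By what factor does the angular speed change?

Angular momentum about the spin axis is conserved since the torque about it is zero.
ω₂/ω₁ = I₁/I₂ = 3.170 / 6.730 = 0.4710.

ω₂/ω₁ ≈ 0.471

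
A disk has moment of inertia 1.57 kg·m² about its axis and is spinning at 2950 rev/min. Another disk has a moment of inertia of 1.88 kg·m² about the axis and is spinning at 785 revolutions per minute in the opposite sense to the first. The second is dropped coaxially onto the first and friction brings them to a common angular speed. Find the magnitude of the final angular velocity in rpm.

No external torque acts about the common axis, so total angular momentum is conserved.
Taking A's sense as positive: L = (1.570)(2950) − (1.880)(785) = 3156 kg·m²·rpm.
Combined I = 1.570 + 1.880 = 3.450 kg·m².
ω_f = L / I = 3156 / 3.450 = 914.7 rpm.

|ω_f| ≈ 915 rpm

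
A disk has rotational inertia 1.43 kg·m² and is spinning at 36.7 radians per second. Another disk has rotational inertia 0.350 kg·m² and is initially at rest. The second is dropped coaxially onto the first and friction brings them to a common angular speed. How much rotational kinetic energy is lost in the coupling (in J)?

No external torque acts about the common axis, so total angular momentum is conserved.
Taking A's sense as positive: L = (1.430)(36.7) = 52.48 kg·m²·rad/s.
Combined I = 1.430 + 0.3500 = 1.780 kg·m².
ω_f = L / I = 52.48 / 1.780 = 29.48 rad/s.
KE_i = ½ΣIω² = 963.0 J; KE_f = ½(1.780)(29.48)² = 773.7 J.

ΔKE lost ≈ 189 J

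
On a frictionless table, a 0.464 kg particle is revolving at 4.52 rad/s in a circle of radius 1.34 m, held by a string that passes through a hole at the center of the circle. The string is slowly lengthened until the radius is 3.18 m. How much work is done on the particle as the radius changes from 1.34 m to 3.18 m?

W ≈ -7.00 J

No torque about the axis ⇒ m r₁² ω₁ = m r₂² ω₂.
ω₂ = ω₁ (r₁/r₂)² = (4.52)(1.34/3.18)² = 0.8026 rad/s.
W = ΔKE = ½m(v₂² − v₁²) = -7.000 J.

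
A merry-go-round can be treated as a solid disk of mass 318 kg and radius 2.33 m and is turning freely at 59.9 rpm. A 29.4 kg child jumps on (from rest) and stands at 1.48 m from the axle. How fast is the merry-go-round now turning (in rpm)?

The added mass arrives with no angular momentum about the axle, and any external torque about the axle is negligible, so the system's angular momentum is conserved.
I_p = ½(318)(2.33)² = 863.2 kg·m².
Added inertia Σmr² = (29.4)(1.48)² = 64.40 kg·m²; I_f = 863.2 + 64.40 = 927.6 kg·m².
ω_f = I_p ω_i / I_f = (863.2)(59.9) / 927.6 = 55.74 rpm.

ω_f ≈ 55.7 rpm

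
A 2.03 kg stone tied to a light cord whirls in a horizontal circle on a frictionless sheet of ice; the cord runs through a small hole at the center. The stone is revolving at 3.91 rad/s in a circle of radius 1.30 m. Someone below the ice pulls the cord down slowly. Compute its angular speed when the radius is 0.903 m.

The constraining force is radial, so m r² ω about the center is conserved.
ω₂ = ω₁ (r₁/r₂)² = (3.91)(1.30/0.903)² = 8.104 rad/s.

ω₂ ≈ 8.10 rad/s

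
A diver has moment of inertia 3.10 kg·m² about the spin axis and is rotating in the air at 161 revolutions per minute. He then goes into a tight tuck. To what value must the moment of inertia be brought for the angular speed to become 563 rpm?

I₂ ≈ 0.887 kg·m²

No external torque acts about the spin axis, so angular momentum is conserved.
I₂ = I₁ω₁ / ω₂ = (3.10)(161) / (563) = 0.8865 kg·m².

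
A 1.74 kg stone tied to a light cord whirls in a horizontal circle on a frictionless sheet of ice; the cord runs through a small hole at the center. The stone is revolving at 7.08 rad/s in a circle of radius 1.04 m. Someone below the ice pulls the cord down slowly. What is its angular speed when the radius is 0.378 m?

No torque about the axis ⇒ m r₁² ω₁ = m r₂² ω₂.
ω₂ = ω₁ (r₁/r₂)² = (7.08)(1.04/0.378)² = 53.59 rad/s.

ω₂ ≈ 53.6 rad/s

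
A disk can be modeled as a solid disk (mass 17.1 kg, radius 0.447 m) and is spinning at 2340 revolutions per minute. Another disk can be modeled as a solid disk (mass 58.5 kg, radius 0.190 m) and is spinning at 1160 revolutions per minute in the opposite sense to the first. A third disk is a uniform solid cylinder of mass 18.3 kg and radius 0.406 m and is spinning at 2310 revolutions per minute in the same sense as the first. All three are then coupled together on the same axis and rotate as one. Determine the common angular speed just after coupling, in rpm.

|ω_f| ≈ 1460 rpm

The coupling torques are internal; angular momentum about the shared axis is conserved.
Moments of inertia: I_A = ½(17.1)(0.447)² = 1.708 kg·m²; I_B = ½(58.5)(0.190)² = 1.056 kg·m²; I_C = ½(18.3)(0.406)² = 1.508 kg·m².
Taking A's sense as positive: L = (1.708)(2340) − (1.056)(1160) + (1.508)(2310) = 6257 kg·m²·rpm.
Combined I = 1.708 + 1.056 + 1.508 = 4.273 kg·m².
ω_f = L / I = 6257 / 4.273 = 1464 rpm.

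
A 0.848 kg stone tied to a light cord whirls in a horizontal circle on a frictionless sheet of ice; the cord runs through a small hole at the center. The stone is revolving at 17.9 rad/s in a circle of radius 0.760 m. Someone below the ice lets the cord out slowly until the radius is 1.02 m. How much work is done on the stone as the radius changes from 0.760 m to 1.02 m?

No torque about the axis ⇒ m r₁² ω₁ = m r₂² ω₂.
ω₂ = ω₁ (r₁/r₂)² = (17.9)(0.760/1.02)² = 9.938 rad/s.
W = ΔKE = ½m(v₂² − v₁²) = -34.91 J.

W ≈ -34.9 J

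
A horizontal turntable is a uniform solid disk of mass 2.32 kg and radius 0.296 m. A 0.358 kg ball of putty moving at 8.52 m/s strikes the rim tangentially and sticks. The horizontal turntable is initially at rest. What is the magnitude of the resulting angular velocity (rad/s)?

About the axle the impulsive forces during the collision are internal, so angular momentum about that axis is conserved.
I_p = ½(2.32)(0.296)² = 0.1016 kg·m². Taking the sense of the ball of putty's angular momentum as positive, L_{ball} = m v R = (0.358)(8.52)(0.296) = 0.9028 kg·m²/s.
L_i = 0 + 0.9028 = 0.9028 kg·m²/s.
After sticking, I_f = I_p + m R² = 0.1016 + (0.358)(0.296)² = 0.1330 kg·m².
ω_f = L_i / I_f = 0.9028 / 0.1330 = 6.788 rad/s.

|ω_f| ≈ 6.79 rad/s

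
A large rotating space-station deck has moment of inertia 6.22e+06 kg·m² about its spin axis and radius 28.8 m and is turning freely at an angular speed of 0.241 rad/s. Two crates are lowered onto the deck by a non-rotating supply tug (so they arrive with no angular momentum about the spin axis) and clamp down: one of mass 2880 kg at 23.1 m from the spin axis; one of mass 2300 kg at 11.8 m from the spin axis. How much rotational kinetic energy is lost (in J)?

energy lost ≈ 41500 J

No external torque acts about the spin axis; L_before = L_after.
Added inertia Σmr² = (2880)(23.1)² + (2300)(11.8)² = 1.857e+06 kg·m²; I_f = 6.220e+06 + 1.857e+06 = 8.077e+06 kg·m².
ω_f = I_p ω_i / I_f = (6.220e+06)(0.241) / 8.077e+06 = 0.1856 rad/s.
KE_i = ½(6.220e+06)(0.2410 rad/s)² = 1.806e+05 J; KE_f = ½(8.077e+06)(0.1856)² = 1.391e+05 J.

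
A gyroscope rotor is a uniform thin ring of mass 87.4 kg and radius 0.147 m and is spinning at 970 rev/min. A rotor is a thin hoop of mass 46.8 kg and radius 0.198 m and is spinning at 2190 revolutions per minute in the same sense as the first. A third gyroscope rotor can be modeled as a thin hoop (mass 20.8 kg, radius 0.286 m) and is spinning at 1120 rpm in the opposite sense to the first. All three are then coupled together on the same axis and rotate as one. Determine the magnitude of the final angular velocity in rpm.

|ω_f| ≈ 727 rpm

The coupling torques are internal; angular momentum about the shared axis is conserved.
Moments of inertia: I_A = (87.4)(0.147)² = 1.889 kg·m²; I_B = (46.8)(0.198)² = 1.835 kg·m²; I_C = (20.8)(0.286)² = 1.701 kg·m².
Taking A's sense as positive: L = (1.889)(970) + (1.835)(2190) − (1.701)(1120) = 3945 kg·m²·rpm.
Combined I = 1.889 + 1.835 + 1.701 = 5.425 kg·m².
ω_f = L / I = 3945 / 5.425 = 727.1 rpm.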